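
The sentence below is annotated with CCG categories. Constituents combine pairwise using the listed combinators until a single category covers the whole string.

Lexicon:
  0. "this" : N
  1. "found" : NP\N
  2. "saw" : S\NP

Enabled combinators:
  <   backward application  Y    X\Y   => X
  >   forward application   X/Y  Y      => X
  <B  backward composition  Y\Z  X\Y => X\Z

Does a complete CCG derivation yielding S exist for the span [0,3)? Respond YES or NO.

[0,3] S   <
  [0,2] NP   <
    [0,1] "this" : N
    [1,2] "found" : NP\N
  [2,3] "saw" : S\NP

YES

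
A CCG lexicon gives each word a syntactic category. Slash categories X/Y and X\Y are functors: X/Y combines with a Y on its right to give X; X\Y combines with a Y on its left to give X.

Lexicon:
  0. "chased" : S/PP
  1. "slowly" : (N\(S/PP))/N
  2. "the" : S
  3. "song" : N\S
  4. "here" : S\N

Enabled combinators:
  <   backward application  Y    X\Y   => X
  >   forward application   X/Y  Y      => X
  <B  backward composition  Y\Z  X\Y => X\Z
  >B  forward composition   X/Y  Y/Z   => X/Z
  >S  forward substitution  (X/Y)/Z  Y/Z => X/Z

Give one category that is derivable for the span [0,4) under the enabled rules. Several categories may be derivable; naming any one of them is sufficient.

[0,5] S   <
  [0,4] N   <
    [0,1] "chased" : S/PP
    [1,4] N\(S/PP)   >
      [1,2] "slowly" : (N\(S/PP))/N
      [2,4] N   <
        [2,3] "the" : S
        [3,4] "song" : N\S
  [4,5] "here" : S\N

N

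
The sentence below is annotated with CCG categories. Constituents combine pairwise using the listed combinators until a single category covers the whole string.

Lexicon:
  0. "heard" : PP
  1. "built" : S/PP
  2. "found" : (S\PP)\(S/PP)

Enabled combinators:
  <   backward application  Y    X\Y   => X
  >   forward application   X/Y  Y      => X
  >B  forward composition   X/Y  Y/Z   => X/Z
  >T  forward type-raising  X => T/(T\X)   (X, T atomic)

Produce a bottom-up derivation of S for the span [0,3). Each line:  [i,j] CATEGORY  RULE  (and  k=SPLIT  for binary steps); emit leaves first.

[0,3] S   <
  [0,1] "heard" : PP
  [1,3] S\PP   <
    [1,2] "built" : S/PP
    [2,3] "found" : (S\PP)\(S/PP)

[0,1] PP  lex  "heard"
[1,2] S/PP  lex  "built"
[2,3] (S\PP)\(S/PP)  lex  "found"
[1,3] S\PP  <  k=2
[0,3] S  <  k=1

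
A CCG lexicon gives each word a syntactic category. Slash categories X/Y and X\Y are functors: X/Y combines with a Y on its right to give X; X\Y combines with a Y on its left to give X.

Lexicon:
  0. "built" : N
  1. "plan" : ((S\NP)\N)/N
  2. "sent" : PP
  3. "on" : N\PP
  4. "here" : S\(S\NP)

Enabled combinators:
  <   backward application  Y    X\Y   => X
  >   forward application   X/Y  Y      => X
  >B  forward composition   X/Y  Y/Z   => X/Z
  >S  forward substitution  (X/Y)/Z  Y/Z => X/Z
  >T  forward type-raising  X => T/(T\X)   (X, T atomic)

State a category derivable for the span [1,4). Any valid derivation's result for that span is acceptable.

[0,5] S   <
  [0,4] S\NP   <
    [0,1] "built" : N
    [1,4] (S\NP)\N   >
      [1,2] "plan" : ((S\NP)\N)/N
      [2,4] N   <
        [2,3] "sent" : PP
        [3,4] "on" : N\PP
  [4,5] "here" : S\(S\NP)

(S\NP)\N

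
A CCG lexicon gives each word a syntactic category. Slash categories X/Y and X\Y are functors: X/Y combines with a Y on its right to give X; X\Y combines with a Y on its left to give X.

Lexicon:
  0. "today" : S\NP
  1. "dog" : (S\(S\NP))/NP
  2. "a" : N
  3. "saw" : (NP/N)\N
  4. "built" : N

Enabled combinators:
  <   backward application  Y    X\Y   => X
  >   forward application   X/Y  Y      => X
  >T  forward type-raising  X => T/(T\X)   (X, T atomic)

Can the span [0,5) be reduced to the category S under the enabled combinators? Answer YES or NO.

[0,5] S   <
  [0,1] "today" : S\NP
  [1,5] S\(S\NP)   >
    [1,2] "dog" : (S\(S\NP))/NP
    [2,5] NP   >
      [2,4] NP/N   <
        [2,3] "a" : N
        [3,4] "saw" : (NP/N)\N
      [4,5] "built" : N

YES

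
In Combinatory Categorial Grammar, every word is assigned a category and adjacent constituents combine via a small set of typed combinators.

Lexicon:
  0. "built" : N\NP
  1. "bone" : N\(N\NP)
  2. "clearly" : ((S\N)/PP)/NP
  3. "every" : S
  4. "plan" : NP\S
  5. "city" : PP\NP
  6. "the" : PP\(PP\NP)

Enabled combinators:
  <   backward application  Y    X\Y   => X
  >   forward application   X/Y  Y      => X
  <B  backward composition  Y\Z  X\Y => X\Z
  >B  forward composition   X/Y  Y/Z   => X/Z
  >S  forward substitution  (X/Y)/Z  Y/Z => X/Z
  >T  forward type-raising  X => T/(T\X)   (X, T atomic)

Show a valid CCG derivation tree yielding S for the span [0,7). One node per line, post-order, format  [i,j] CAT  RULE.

[0,7] S   <
  [0,2] N   <
    [0,1] "built" : N\NP
    [1,2] "bone" : N\(N\NP)
  [2,7] S\N   >
    [2,5] (S\N)/PP   >
      [2,3] "clearly" : ((S\N)/PP)/NP
      [3,5] NP   <
        [3,4] "every" : S
        [4,5] "plan" : NP\S
    [5,7] PP   <
      [5,6] "city" : PP\NP
      [6,7] "the" : PP\(PP\NP)

[0,1] N\NP  lex  "built"
[1,2] N\(N\NP)  lex  "bone"
[0,2] N  <  k=1
[2,3] ((S\N)/PP)/NP  lex  "clearly"
[3,4] S  lex  "every"
[4,5] NP\S  lex  "plan"
[3,5] NP  <  k=4
[2,5] (S\N)/PP  >  k=3
[5,6] PP\NP  lex  "city"
[6,7] PP\(PP\NP)  lex  "the"
[5,7] PP  <  k=6
[2,7] S\N  >  k=5
[0,7] S  <  k=2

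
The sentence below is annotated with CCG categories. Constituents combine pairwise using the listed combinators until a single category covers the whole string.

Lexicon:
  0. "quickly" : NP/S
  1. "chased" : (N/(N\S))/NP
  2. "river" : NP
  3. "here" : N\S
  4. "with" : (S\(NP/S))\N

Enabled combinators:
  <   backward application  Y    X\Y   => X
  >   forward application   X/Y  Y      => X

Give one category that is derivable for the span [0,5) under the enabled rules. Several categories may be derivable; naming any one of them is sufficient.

[0,5] S   <
  [0,1] "quickly" : NP/S
  [1,5] S\(NP/S)   <
    [1,4] N   >
      [1,3] N/(N\S)   >
        [1,2] "chased" : (N/(N\S))/NP
        [2,3] "river" : NP
      [3,4] "here" : N\S
    [4,5] "with" : (S\(NP/S))\N

S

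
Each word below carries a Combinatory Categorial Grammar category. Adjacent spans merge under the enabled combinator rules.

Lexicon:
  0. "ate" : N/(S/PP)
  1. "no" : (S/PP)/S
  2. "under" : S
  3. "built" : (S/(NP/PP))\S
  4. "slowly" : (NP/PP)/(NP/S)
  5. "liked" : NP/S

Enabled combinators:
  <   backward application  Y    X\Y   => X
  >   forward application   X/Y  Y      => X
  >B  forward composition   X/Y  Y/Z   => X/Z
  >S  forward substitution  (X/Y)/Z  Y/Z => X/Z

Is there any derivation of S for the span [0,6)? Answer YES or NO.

N/(S/PP) (S/PP)/S S (S/(NP/PP))\S (NP/PP)/(NP/S) NP/S
CKY chart[0,6] = {N}; S ∉ chart

NO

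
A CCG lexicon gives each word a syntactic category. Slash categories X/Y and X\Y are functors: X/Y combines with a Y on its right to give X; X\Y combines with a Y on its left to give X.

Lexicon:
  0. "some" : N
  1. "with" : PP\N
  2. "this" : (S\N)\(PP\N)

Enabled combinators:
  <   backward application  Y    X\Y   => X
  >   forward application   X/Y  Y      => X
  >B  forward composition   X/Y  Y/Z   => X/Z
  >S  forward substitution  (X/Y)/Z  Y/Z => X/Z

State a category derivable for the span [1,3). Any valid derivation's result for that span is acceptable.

S\N

[0,3] S   <
  [0,1] "some" : N
  [1,3] S\N   <
    [1,2] "with" : PP\N
    [2,3] "this" : (S\N)\(PP\N)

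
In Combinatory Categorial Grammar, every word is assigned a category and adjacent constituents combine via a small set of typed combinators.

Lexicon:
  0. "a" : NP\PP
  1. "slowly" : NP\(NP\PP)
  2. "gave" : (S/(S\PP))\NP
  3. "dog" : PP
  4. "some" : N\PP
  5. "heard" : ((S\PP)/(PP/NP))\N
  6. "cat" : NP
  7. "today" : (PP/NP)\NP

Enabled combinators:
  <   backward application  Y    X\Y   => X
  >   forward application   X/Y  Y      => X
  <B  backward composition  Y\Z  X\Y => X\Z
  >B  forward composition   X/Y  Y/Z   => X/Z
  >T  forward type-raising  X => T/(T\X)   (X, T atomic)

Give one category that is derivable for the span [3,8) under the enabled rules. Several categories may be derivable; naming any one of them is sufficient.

S\PP

[0,8] S   >
  [0,3] S/(S\PP)   <
    [0,2] NP   <
      [0,1] "a" : NP\PP
      [1,2] "slowly" : NP\(NP\PP)
    [2,3] "gave" : (S/(S\PP))\NP
  [3,8] S\PP   >
    [3,6] (S\PP)/(PP/NP)   <
      [3,5] N   <
        [3,4] "dog" : PP
        [4,5] "some" : N\PP
      [5,6] "heard" : ((S\PP)/(PP/NP))\N
    [6,8] PP/NP   <
      [6,7] "cat" : NP
      [7,8] "today" : (PP/NP)\NP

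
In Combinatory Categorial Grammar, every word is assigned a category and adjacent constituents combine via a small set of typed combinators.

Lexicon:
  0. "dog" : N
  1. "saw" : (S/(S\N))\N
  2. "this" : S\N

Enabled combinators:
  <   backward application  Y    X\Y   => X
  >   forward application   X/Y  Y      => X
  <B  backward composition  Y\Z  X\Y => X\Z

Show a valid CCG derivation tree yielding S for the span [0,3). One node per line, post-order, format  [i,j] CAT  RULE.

[0,1] N  lex  "dog"
[1,2] (S/(S\N))\N  lex  "saw"
[0,2] S/(S\N)  <  k=1
[2,3] S\N  lex  "this"
[0,3] S  >  k=2

[0,3] S   >
  [0,2] S/(S\N)   <
    [0,1] "dog" : N
    [1,2] "saw" : (S/(S\N))\N
  [2,3] "this" : S\N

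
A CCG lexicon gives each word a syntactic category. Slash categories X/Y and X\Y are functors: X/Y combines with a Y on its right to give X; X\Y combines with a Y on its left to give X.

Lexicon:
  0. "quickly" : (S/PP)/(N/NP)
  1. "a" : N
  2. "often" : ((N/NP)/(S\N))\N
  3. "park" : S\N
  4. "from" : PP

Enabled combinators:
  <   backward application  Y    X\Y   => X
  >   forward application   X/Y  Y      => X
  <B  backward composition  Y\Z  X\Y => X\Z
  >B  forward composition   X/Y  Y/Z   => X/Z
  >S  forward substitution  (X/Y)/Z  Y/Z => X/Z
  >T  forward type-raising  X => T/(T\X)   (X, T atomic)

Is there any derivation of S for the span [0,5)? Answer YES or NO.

YES

[0,5] S   >
  [0,4] S/PP   >
    [0,1] "quickly" : (S/PP)/(N/NP)
    [1,4] N/NP   >
      [1,3] (N/NP)/(S\N)   <
        [1,2] "a" : N
        [2,3] "often" : ((N/NP)/(S\N))\N
      [3,4] "park" : S\N
  [4,5] "from" : PP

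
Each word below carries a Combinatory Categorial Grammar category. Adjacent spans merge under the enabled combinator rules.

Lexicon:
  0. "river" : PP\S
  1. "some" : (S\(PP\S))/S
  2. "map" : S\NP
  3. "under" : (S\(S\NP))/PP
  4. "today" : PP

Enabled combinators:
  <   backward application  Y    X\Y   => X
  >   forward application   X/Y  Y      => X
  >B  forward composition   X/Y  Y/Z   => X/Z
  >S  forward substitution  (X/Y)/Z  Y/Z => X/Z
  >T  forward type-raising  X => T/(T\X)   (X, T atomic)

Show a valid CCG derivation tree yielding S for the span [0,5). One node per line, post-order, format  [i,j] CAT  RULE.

[0,5] S   <
  [0,1] "river" : PP\S
  [1,5] S\(PP\S)   >
    [1,2] "some" : (S\(PP\S))/S
    [2,5] S   <
      [2,3] "map" : S\NP
      [3,5] S\(S\NP)   >
        [3,4] "under" : (S\(S\NP))/PP
        [4,5] "today" : PP

[0,1] PP\S  lex  "river"
[1,2] (S\(PP\S))/S  lex  "some"
[2,3] S\NP  lex  "map"
[3,4] (S\(S\NP))/PP  lex  "under"
[4,5] PP  lex  "today"
[3,5] S\(S\NP)  >  k=4
[2,5] S  <  k=3
[1,5] S\(PP\S)  >  k=2
[0,5] S  <  k=1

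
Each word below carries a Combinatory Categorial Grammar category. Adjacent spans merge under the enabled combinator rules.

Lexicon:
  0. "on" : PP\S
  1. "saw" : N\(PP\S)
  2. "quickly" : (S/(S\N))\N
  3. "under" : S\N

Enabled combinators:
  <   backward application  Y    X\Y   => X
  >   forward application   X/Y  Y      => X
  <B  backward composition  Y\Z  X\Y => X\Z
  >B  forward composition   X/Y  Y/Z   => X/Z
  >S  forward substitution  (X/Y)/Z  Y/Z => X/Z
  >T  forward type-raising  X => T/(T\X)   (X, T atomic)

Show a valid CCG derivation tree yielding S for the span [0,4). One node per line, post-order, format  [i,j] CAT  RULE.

[0,4] S   >
  [0,3] S/(S\N)   <
    [0,2] N   <
      [0,1] "on" : PP\S
      [1,2] "saw" : N\(PP\S)
    [2,3] "quickly" : (S/(S\N))\N
  [3,4] "under" : S\N

[0,1] PP\S  lex  "on"
[1,2] N\(PP\S)  lex  "saw"
[0,2] N  <  k=1
[2,3] (S/(S\N))\N  lex  "quickly"
[0,3] S/(S\N)  <  k=2
[3,4] S\N  lex  "under"
[0,4] S  >  k=3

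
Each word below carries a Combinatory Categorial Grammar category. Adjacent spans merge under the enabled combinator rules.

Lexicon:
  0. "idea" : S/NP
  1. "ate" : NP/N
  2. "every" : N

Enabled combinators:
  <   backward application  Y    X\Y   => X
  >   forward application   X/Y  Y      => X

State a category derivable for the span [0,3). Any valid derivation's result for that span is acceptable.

[0,3] S   >
  [0,1] "idea" : S/NP
  [1,3] NP   >
    [1,2] "ate" : NP/N
    [2,3] "every" : N

S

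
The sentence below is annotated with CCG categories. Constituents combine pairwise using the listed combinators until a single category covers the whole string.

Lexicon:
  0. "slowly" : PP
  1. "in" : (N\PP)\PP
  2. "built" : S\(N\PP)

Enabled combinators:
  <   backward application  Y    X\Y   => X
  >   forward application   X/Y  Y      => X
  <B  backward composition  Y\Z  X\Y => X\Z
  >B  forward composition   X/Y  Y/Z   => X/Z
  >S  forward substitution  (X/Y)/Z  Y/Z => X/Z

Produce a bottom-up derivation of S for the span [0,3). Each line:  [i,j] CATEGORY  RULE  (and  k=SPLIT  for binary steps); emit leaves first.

[0,1] PP  lex  "slowly"
[1,2] (N\PP)\PP  lex  "in"
[0,2] N\PP  <  k=1
[2,3] S\(N\PP)  lex  "built"
[0,3] S  <  k=2

[0,3] S   <
  [0,2] N\PP   <
    [0,1] "slowly" : PP
    [1,2] "in" : (N\PP)\PP
  [2,3] "built" : S\(N\PP)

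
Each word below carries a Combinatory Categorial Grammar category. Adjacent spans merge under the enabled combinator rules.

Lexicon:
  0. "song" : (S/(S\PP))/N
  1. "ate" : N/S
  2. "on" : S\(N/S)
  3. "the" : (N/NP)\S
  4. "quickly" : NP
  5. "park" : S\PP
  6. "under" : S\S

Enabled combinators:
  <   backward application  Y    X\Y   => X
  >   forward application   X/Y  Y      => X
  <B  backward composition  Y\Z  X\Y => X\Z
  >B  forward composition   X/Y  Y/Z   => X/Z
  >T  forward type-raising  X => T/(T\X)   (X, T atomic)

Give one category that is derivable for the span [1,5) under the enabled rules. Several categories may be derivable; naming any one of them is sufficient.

[0,7] S   >
  [0,5] S/(S\PP)   >
    [0,1] "song" : (S/(S\PP))/N
    [1,5] N   >
      [1,4] N/NP   <
        [1,3] S   <
          [1,2] "ate" : N/S
          [2,3] "on" : S\(N/S)
        [3,4] "the" : (N/NP)\S
      [4,5] "quickly" : NP
  [5,7] S\PP   <B
    [5,6] "park" : S\PP
    [6,7] "under" : S\S

N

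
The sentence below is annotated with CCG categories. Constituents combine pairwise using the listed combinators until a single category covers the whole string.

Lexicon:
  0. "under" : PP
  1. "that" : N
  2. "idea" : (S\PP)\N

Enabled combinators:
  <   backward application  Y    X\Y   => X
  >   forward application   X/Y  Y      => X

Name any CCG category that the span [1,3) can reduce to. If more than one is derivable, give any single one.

[0,3] S   <
  [0,1] "under" : PP
  [1,3] S\PP   <
    [1,2] "that" : N
    [2,3] "idea" : (S\PP)\N

S\PP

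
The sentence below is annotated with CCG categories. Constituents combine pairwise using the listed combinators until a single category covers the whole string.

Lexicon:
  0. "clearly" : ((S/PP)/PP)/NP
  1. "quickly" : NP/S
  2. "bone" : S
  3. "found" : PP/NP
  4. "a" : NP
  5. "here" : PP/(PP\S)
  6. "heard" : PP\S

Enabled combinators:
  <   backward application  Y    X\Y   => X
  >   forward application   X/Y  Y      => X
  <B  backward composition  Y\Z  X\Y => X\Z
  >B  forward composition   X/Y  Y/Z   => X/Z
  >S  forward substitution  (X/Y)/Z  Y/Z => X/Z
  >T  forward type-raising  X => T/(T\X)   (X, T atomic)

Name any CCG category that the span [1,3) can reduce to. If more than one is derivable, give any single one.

[0,7] S   >
  [0,5] S/PP   >
    [0,3] (S/PP)/PP   >
      [0,1] "clearly" : ((S/PP)/PP)/NP
      [1,3] NP   >
        [1,2] "quickly" : NP/S
        [2,3] "bone" : S
    [3,5] PP   >
      [3,4] "found" : PP/NP
      [4,5] "a" : NP
  [5,7] PP   >
    [5,6] "here" : PP/(PP\S)
    [6,7] "heard" : PP\S

NP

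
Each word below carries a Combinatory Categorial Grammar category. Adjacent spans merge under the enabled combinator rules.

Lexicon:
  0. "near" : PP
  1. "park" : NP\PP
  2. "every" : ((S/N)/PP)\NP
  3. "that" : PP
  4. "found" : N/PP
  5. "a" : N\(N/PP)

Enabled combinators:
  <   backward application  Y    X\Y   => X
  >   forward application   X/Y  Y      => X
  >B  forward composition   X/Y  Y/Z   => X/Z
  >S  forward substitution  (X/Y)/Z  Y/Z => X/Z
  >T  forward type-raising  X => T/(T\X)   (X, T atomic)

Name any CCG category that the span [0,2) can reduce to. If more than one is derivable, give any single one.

[0,6] S   >
  [0,4] S/N   >
    [0,3] (S/N)/PP   <
      [0,2] NP   <
        [0,1] "near" : PP
        [1,2] "park" : NP\PP
      [2,3] "every" : ((S/N)/PP)\NP
    [3,4] "that" : PP
  [4,6] N   <
    [4,5] "found" : N/PP
    [5,6] "a" : N\(N/PP)

NP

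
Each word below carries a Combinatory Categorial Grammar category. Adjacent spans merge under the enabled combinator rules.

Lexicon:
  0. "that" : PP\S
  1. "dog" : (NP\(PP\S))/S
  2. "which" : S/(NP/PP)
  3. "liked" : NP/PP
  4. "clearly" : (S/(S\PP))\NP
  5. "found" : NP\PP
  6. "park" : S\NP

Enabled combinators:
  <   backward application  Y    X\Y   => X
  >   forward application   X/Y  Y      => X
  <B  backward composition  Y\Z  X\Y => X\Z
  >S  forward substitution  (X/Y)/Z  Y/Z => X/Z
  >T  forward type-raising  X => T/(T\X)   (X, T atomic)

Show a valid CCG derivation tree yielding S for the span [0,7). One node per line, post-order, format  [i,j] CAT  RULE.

[0,7] S   >
  [0,5] S/(S\PP)   <
    [0,4] NP   <
      [0,1] "that" : PP\S
      [1,4] NP\(PP\S)   >
        [1,2] "dog" : (NP\(PP\S))/S
        [2,4] S   >
          [2,3] "which" : S/(NP/PP)
          [3,4] "liked" : NP/PP
    [4,5] "clearly" : (S/(S\PP))\NP
  [5,7] S\PP   <B
    [5,6] "found" : NP\PP
    [6,7] "park" : S\NP

[0,1] PP\S  lex  "that"
[1,2] (NP\(PP\S))/S  lex  "dog"
[2,3] S/(NP/PP)  lex  "which"
[3,4] NP/PP  lex  "liked"
[2,4] S  >  k=3
[1,4] NP\(PP\S)  >  k=2
[0,4] NP  <  k=1
[4,5] (S/(S\PP))\NP  lex  "clearly"
[0,5] S/(S\PP)  <  k=4
[5,6] NP\PP  lex  "found"
[6,7] S\NP  lex  "park"
[5,7] S\PP  <B  k=6
[0,7] S  >  k=5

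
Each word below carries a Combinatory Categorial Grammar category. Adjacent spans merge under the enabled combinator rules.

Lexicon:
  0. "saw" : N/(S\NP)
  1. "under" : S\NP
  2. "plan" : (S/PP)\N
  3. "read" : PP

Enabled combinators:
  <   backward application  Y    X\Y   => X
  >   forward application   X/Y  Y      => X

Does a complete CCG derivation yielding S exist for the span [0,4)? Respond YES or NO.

[0,4] S   >
  [0,3] S/PP   <
    [0,2] N   >
      [0,1] "saw" : N/(S\NP)
      [1,2] "under" : S\NP
    [2,3] "plan" : (S/PP)\N
  [3,4] "read" : PP

YES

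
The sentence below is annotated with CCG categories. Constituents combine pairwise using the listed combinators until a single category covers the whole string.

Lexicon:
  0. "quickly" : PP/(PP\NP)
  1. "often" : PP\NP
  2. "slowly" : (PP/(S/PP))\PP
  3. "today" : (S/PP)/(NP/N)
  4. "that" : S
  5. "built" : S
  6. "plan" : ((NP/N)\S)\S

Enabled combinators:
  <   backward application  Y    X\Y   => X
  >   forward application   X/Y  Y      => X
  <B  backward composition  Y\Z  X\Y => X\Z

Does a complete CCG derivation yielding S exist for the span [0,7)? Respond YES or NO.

PP/(PP\NP) PP\NP (PP/(S/PP))\PP (S/PP)/(NP/N) S S ((NP/N)\S)\S
CKY chart[0,7] = {PP}; S ∉ chart

NO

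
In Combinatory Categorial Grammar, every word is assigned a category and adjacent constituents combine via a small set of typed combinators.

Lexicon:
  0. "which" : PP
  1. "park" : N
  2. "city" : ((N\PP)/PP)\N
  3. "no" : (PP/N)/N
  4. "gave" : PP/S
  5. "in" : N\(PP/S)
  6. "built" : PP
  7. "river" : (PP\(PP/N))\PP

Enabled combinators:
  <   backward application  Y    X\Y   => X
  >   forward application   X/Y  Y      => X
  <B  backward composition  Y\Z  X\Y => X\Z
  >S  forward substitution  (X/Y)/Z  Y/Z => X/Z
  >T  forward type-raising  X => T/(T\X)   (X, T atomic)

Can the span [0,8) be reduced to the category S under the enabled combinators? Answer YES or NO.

NO

PP N ((N\PP)/PP)\N (PP/N)/N PP/S N\(PP/S) PP (PP\(PP/N))\PP
CKY chart[0,8] = {N, N/(N\N), NP/(NP\N), PP/(PP\N), S/(S\N)}; S ∉ chart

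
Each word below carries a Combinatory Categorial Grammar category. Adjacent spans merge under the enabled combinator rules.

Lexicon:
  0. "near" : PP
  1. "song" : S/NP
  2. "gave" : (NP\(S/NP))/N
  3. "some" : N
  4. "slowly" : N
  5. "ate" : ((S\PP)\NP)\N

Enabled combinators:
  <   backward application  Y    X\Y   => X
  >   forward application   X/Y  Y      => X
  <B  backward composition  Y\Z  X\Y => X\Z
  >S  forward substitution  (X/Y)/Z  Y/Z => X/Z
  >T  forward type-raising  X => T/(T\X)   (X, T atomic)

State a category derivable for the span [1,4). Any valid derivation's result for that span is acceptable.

[0,6] S   <
  [0,1] "near" : PP
  [1,6] S\PP   <
    [1,4] NP   <
      [1,2] "song" : S/NP
      [2,4] NP\(S/NP)   >
        [2,3] "gave" : (NP\(S/NP))/N
        [3,4] "some" : N
    [4,6] (S\PP)\NP   <
      [4,5] "slowly" : N
      [5,6] "ate" : ((S\PP)\NP)\N

NP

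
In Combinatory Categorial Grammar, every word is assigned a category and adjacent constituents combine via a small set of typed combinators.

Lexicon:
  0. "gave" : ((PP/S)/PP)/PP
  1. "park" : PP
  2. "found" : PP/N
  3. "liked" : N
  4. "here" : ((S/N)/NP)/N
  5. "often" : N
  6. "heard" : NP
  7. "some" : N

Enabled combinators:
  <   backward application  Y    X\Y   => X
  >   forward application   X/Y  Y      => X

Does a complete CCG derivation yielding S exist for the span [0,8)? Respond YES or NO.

((PP/S)/PP)/PP PP PP/N N ((S/N)/NP)/N N NP N
CKY chart[0,8] = {PP}; S ∉ chart

NO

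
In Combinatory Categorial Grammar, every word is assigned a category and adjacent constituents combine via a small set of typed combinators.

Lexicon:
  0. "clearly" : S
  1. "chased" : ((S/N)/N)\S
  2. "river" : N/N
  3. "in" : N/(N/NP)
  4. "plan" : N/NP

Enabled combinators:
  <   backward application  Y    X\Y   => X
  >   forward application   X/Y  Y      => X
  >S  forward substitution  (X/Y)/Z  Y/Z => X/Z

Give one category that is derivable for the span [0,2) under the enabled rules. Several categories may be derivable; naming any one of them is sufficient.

[0,5] S   >
  [0,3] S/N   >S
    [0,2] (S/N)/N   <
      [0,1] "clearly" : S
      [1,2] "chased" : ((S/N)/N)\S
    [2,3] "river" : N/N
  [3,5] N   >
    [3,4] "in" : N/(N/NP)
    [4,5] "plan" : N/NP

(S/N)/N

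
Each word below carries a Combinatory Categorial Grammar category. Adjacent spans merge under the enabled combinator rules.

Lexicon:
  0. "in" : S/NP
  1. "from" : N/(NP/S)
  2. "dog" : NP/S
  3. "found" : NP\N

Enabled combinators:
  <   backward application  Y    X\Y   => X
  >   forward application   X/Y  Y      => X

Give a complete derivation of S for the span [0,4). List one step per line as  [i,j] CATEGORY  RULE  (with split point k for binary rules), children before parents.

[0,1] S/NP  lex  "in"
[1,2] N/(NP/S)  lex  "from"
[2,3] NP/S  lex  "dog"
[1,3] N  >  k=2
[3,4] NP\N  lex  "found"
[1,4] NP  <  k=3
[0,4] S  >  k=1

[0,4] S   >
  [0,1] "in" : S/NP
  [1,4] NP   <
    [1,3] N   >
      [1,2] "from" : N/(NP/S)
      [2,3] "dog" : NP/S
    [3,4] "found" : NP\N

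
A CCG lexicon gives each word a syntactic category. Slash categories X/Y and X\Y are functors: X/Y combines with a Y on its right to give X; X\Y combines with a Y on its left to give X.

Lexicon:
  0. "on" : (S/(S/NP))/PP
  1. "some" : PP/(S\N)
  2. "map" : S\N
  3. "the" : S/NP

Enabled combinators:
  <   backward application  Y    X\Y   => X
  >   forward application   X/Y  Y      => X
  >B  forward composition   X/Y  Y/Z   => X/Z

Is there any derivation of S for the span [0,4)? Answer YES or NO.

YES

[0,4] S   >
  [0,3] S/(S/NP)   >
    [0,1] "on" : (S/(S/NP))/PP
    [1,3] PP   >
      [1,2] "some" : PP/(S\N)
      [2,3] "map" : S\N
  [3,4] "the" : S/NP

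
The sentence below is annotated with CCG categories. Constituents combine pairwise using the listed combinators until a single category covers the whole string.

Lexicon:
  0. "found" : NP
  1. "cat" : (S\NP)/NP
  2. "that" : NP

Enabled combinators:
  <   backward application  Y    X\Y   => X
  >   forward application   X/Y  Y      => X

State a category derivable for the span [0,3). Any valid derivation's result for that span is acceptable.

S

[0,3] S   <
  [0,1] "found" : NP
  [1,3] S\NP   >
    [1,2] "cat" : (S\NP)/NP
    [2,3] "that" : NP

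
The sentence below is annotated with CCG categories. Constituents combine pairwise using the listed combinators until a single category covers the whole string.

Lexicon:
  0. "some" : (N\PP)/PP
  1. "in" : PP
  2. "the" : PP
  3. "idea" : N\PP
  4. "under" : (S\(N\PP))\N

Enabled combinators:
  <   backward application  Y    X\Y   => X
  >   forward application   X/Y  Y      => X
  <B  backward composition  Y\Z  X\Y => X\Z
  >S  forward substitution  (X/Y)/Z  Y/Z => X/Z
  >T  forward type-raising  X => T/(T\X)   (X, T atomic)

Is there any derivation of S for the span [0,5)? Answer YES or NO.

YES

[0,5] S   <
  [0,2] N\PP   >
    [0,1] "some" : (N\PP)/PP
    [1,2] "in" : PP
  [2,5] S\(N\PP)   <
    [2,4] N   <
      [2,3] "the" : PP
      [3,4] "idea" : N\PP
    [4,5] "under" : (S\(N\PP))\N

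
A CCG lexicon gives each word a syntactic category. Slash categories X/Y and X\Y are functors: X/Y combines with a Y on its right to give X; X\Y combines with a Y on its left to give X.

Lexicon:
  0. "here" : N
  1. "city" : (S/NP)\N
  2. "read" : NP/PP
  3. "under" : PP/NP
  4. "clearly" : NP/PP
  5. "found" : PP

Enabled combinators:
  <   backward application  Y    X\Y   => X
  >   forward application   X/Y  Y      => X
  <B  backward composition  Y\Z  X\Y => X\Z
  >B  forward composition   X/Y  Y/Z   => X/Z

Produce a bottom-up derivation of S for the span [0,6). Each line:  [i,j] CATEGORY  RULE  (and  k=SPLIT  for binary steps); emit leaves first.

[0,1] N  lex  "here"
[1,2] (S/NP)\N  lex  "city"
[0,2] S/NP  <  k=1
[2,3] NP/PP  lex  "read"
[3,4] PP/NP  lex  "under"
[2,4] NP/NP  >B  k=3
[0,4] S/NP  >B  k=2
[4,5] NP/PP  lex  "clearly"
[5,6] PP  lex  "found"
[4,6] NP  >  k=5
[0,6] S  >  k=4

[0,6] S   >
  [0,4] S/NP   >B
    [0,2] S/NP   <
      [0,1] "here" : N
      [1,2] "city" : (S/NP)\N
    [2,4] NP/NP   >B
      [2,3] "read" : NP/PP
      [3,4] "under" : PP/NP
  [4,6] NP   >
    [4,5] "clearly" : NP/PP
    [5,6] "found" : PP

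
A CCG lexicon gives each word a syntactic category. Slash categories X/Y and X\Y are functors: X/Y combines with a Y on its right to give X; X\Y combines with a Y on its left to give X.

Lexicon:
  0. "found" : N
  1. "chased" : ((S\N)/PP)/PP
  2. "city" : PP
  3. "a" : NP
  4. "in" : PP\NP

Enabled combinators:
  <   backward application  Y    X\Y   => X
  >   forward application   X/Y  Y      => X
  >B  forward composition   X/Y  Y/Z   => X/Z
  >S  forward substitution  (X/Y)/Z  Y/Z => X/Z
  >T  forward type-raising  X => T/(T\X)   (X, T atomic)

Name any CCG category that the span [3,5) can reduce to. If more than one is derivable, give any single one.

[0,5] S   >
  [0,1] S/(S\N)   >T
    [0,1] "found" : N
  [1,5] S\N   >
    [1,3] (S\N)/PP   >
      [1,2] "chased" : ((S\N)/PP)/PP
      [2,3] "city" : PP
    [3,5] PP   >
      [3,4] PP/(PP\NP)   >T
        [3,4] "a" : NP
      [4,5] "in" : PP\NP

PP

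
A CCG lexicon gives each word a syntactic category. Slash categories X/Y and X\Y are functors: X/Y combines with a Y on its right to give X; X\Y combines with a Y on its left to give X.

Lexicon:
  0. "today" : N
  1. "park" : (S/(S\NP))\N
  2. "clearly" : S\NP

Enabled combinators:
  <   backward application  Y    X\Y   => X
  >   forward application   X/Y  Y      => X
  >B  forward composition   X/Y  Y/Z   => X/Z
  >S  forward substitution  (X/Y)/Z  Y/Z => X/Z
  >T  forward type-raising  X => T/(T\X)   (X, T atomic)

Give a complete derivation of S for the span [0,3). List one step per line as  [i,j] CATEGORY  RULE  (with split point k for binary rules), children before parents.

[0,3] S   >
  [0,2] S/(S\NP)   <
    [0,1] "today" : N
    [1,2] "park" : (S/(S\NP))\N
  [2,3] "clearly" : S\NP

[0,1] N  lex  "today"
[1,2] (S/(S\NP))\N  lex  "park"
[0,2] S/(S\NP)  <  k=1
[2,3] S\NP  lex  "clearly"
[0,3] S  >  k=2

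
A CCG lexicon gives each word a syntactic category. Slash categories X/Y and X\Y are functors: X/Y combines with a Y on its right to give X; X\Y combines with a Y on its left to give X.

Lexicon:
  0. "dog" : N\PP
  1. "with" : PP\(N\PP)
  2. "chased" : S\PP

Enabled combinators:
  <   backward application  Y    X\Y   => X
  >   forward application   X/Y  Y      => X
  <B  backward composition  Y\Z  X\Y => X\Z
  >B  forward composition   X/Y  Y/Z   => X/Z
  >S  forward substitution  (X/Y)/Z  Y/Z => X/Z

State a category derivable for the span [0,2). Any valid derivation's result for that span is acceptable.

[0,3] S   <
  [0,2] PP   <
    [0,1] "dog" : N\PP
    [1,2] "with" : PP\(N\PP)
  [2,3] "chased" : S\PP

PP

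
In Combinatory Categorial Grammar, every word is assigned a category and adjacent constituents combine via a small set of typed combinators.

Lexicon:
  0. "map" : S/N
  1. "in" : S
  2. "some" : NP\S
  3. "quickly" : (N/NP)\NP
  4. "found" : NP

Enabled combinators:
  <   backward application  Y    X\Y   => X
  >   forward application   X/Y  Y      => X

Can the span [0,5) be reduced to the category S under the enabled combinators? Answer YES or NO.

[0,5] S   >
  [0,1] "map" : S/N
  [1,5] N   >
    [1,4] N/NP   <
      [1,3] NP   <
        [1,2] "in" : S
        [2,3] "some" : NP\S
      [3,4] "quickly" : (N/NP)\NP
    [4,5] "found" : NP

YES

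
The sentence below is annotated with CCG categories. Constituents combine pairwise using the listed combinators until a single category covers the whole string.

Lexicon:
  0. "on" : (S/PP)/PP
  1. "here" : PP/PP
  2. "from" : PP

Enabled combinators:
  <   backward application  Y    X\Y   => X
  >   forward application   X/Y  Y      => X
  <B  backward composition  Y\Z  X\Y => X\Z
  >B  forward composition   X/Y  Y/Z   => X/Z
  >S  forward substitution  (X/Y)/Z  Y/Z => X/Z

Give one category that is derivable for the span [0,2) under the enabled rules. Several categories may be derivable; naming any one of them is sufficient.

[0,3] S   >
  [0,2] S/PP   >S
    [0,1] "on" : (S/PP)/PP
    [1,2] "here" : PP/PP
  [2,3] "from" : PP

S/PP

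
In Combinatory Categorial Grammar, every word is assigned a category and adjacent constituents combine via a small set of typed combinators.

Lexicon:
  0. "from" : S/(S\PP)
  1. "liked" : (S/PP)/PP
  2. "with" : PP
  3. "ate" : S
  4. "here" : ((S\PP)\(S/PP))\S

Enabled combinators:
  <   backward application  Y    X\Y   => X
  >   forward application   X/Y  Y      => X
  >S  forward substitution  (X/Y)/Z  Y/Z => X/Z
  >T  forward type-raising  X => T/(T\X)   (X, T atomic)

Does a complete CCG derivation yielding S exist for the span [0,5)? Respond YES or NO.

[0,5] S   >
  [0,1] "from" : S/(S\PP)
  [1,5] S\PP   <
    [1,3] S/PP   >
      [1,2] "liked" : (S/PP)/PP
      [2,3] "with" : PP
    [3,5] (S\PP)\(S/PP)   <
      [3,4] "ate" : S
      [4,5] "here" : ((S\PP)\(S/PP))\S

YES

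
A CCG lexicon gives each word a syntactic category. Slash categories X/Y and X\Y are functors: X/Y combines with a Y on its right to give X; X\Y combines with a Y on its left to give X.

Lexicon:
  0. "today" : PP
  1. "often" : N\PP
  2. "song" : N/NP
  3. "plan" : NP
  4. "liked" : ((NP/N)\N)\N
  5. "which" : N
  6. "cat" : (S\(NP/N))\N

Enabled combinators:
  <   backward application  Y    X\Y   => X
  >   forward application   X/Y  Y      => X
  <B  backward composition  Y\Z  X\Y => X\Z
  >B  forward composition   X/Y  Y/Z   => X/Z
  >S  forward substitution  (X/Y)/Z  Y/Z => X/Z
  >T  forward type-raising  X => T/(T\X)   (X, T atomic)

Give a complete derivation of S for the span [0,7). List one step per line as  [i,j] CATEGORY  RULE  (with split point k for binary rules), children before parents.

[0,1] PP  lex  "today"
[1,2] N\PP  lex  "often"
[0,2] N  <  k=1
[2,3] N/NP  lex  "song"
[3,4] NP  lex  "plan"
[2,4] N  >  k=3
[4,5] ((NP/N)\N)\N  lex  "liked"
[2,5] (NP/N)\N  <  k=4
[5,6] N  lex  "which"
[6,7] (S\(NP/N))\N  lex  "cat"
[5,7] S\(NP/N)  <  k=6
[2,7] S\N  <B  k=5
[0,7] S  <  k=2

[0,7] S   <
  [0,2] N   <
    [0,1] "today" : PP
    [1,2] "often" : N\PP
  [2,7] S\N   <B
    [2,5] (NP/N)\N   <
      [2,4] N   >
        [2,3] "song" : N/NP
        [3,4] "plan" : NP
      [4,5] "liked" : ((NP/N)\N)\N
    [5,7] S\(NP/N)   <
      [5,6] "which" : N
      [6,7] "cat" : (S\(NP/N))\N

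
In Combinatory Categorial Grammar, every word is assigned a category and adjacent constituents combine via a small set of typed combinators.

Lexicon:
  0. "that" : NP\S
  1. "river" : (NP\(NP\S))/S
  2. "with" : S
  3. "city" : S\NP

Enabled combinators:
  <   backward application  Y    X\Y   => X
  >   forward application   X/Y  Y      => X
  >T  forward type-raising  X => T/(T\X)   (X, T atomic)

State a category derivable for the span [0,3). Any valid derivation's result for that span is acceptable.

NP

[0,4] S   <
  [0,3] NP   <
    [0,1] "that" : NP\S
    [1,3] NP\(NP\S)   >
      [1,2] "river" : (NP\(NP\S))/S
      [2,3] "with" : S
  [3,4] "city" : S\NP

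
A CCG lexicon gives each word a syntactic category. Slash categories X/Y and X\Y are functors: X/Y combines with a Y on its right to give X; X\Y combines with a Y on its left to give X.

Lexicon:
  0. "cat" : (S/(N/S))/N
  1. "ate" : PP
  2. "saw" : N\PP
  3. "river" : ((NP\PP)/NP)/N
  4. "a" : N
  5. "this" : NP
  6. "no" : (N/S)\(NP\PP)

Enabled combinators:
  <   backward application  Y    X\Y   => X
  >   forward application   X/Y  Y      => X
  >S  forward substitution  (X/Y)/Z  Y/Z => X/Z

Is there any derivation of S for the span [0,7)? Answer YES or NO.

YES

[0,7] S   >
  [0,3] S/(N/S)   >
    [0,1] "cat" : (S/(N/S))/N
    [1,3] N   <
      [1,2] "ate" : PP
      [2,3] "saw" : N\PP
  [3,7] N/S   <
    [3,6] NP\PP   >
      [3,5] (NP\PP)/NP   >
        [3,4] "river" : ((NP\PP)/NP)/N
        [4,5] "a" : N
      [5,6] "this" : NP
    [6,7] "no" : (N/S)\(NP\PP)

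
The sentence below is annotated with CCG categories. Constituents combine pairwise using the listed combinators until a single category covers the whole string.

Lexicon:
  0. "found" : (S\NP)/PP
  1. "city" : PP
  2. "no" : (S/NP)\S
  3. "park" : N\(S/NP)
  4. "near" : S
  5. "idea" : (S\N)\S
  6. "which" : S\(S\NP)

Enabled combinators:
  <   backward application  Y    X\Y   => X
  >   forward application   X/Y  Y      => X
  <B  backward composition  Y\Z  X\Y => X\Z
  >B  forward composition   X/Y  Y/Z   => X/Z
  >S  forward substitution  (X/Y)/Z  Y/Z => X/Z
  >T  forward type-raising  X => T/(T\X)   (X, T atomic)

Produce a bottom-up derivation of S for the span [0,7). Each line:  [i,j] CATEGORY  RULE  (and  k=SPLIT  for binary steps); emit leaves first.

[0,1] (S\NP)/PP  lex  "found"
[1,2] PP  lex  "city"
[0,2] S\NP  >  k=1
[2,3] (S/NP)\S  lex  "no"
[3,4] N\(S/NP)  lex  "park"
[2,4] N\S  <B  k=3
[4,5] S  lex  "near"
[5,6] (S\N)\S  lex  "idea"
[4,6] S\N  <  k=5
[2,6] S\S  <B  k=4
[0,6] S\NP  <B  k=2
[6,7] S\(S\NP)  lex  "which"
[0,7] S  <  k=6

[0,7] S   <
  [0,6] S\NP   <B
    [0,2] S\NP   >
      [0,1] "found" : (S\NP)/PP
      [1,2] "city" : PP
    [2,6] S\S   <B
      [2,4] N\S   <B
        [2,3] "no" : (S/NP)\S
        [3,4] "park" : N\(S/NP)
      [4,6] S\N   <
        [4,5] "near" : S
        [5,6] "idea" : (S\N)\S
  [6,7] "which" : S\(S\NP)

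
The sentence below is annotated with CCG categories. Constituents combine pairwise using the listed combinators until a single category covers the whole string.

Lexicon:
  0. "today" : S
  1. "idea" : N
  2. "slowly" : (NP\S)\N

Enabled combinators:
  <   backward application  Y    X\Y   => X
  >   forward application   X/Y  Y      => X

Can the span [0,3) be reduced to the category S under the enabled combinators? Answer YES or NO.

S N (NP\S)\N
CKY chart[0,3] = {NP}; S ∉ chart

NO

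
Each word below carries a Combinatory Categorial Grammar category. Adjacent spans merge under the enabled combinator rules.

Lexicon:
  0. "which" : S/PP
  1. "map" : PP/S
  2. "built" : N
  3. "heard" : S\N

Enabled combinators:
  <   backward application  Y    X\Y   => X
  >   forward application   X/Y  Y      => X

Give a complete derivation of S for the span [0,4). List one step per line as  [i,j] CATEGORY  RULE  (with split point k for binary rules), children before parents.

[0,4] S   >
  [0,1] "which" : S/PP
  [1,4] PP   >
    [1,2] "map" : PP/S
    [2,4] S   <
      [2,3] "built" : N
      [3,4] "heard" : S\N

[0,1] S/PP  lex  "which"
[1,2] PP/S  lex  "map"
[2,3] N  lex  "built"
[3,4] S\N  lex  "heard"
[2,4] S  <  k=3
[1,4] PP  >  k=2
[0,4] S  >  k=1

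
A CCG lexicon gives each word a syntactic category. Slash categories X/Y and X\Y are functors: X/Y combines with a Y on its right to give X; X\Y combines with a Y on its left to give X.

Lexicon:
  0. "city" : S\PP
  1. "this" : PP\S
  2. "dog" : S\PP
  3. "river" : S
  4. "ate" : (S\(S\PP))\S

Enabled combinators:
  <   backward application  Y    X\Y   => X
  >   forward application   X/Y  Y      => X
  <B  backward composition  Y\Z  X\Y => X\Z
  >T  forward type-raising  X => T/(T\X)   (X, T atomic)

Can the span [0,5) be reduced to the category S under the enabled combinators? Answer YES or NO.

[0,5] S   <
  [0,3] S\PP   <B
    [0,1] "city" : S\PP
    [1,3] S\S   <B
      [1,2] "this" : PP\S
      [2,3] "dog" : S\PP
  [3,5] S\(S\PP)   <
    [3,4] "river" : S
    [4,5] "ate" : (S\(S\PP))\S

YES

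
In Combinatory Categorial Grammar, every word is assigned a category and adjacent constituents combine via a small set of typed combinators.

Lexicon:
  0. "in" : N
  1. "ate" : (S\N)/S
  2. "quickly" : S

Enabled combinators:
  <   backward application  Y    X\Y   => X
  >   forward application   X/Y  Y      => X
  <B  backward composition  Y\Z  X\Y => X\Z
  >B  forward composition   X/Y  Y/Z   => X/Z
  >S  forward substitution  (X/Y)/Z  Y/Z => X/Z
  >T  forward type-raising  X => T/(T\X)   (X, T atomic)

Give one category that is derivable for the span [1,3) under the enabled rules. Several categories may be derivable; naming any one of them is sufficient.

[0,3] S   >
  [0,1] S/(S\N)   >T
    [0,1] "in" : N
  [1,3] S\N   >
    [1,2] "ate" : (S\N)/S
    [2,3] "quickly" : S

S\N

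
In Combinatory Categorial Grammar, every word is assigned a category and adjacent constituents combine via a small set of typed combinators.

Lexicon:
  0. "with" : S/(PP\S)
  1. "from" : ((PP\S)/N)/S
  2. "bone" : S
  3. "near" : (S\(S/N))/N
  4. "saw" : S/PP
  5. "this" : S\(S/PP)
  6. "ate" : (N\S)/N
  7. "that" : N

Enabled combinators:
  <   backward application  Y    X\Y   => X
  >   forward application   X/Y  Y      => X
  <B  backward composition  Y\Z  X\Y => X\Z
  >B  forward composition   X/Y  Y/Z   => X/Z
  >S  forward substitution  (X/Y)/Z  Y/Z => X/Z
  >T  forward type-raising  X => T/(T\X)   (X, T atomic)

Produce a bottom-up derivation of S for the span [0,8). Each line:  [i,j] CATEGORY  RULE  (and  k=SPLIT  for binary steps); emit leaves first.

[0,1] S/(PP\S)  lex  "with"
[1,2] ((PP\S)/N)/S  lex  "from"
[2,3] S  lex  "bone"
[1,3] (PP\S)/N  >  k=2
[0,3] S/N  >B  k=1
[3,4] (S\(S/N))/N  lex  "near"
[4,5] S/PP  lex  "saw"
[5,6] S\(S/PP)  lex  "this"
[4,6] S  <  k=5
[6,7] (N\S)/N  lex  "ate"
[7,8] N  lex  "that"
[6,8] N\S  >  k=7
[4,8] N  <  k=6
[3,8] S\(S/N)  >  k=4
[0,8] S  <  k=3

[0,8] S   <
  [0,3] S/N   >B
    [0,1] "with" : S/(PP\S)
    [1,3] (PP\S)/N   >
      [1,2] "from" : ((PP\S)/N)/S
      [2,3] "bone" : S
  [3,8] S\(S/N)   >
    [3,4] "near" : (S\(S/N))/N
    [4,8] N   <
      [4,6] S   <
        [4,5] "saw" : S/PP
        [5,6] "this" : S\(S/PP)
      [6,8] N\S   >
        [6,7] "ate" : (N\S)/N
        [7,8] "that" : N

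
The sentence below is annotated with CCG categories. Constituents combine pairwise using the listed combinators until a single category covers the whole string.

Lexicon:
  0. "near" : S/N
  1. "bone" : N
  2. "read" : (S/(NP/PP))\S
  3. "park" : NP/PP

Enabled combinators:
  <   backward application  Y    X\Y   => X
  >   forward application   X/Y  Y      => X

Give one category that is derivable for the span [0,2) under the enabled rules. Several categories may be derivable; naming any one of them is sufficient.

S

[0,4] S   >
  [0,3] S/(NP/PP)   <
    [0,2] S   >
      [0,1] "near" : S/N
      [1,2] "bone" : N
    [2,3] "read" : (S/(NP/PP))\S
  [3,4] "park" : NP/PP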